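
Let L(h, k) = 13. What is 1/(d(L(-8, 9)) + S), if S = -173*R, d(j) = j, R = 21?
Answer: -1/3620 ≈ -0.00027624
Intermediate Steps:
S = -3633 (S = -173*21 = -3633)
1/(d(L(-8, 9)) + S) = 1/(13 - 3633) = 1/(-3620) = -1/3620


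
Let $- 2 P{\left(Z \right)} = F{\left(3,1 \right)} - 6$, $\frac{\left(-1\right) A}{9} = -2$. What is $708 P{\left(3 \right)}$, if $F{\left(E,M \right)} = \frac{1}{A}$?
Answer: $\frac{6313}{3} \approx 2104.3$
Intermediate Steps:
$A = 18$ ($A = \left(-9\right) \left(-2\right) = 18$)
$F{\left(E,M \right)} = \frac{1}{18}$
$P{\left(Z \right)} = \frac{107}{36}$ ($P{\left(Z \right)} = - \frac{\frac{1}{18} - 6}{2} = \left(- \frac{1}{2}\right) \left(- \frac{107}{18}\right) = \frac{107}{36}$)
$708 P{\left(3 \right)} = 708 \cdot \frac{107}{36} = \frac{6313}{3}$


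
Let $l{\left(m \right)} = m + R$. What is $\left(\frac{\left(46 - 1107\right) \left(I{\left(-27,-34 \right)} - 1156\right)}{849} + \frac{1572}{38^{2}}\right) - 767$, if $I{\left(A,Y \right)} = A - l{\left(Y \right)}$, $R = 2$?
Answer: $\frac{206113765}{306489} \approx 672.5$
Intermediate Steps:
$l{\left(m \right)} = 2 + m$ ($l{\left(m \right)} = m + 2 = 2 + m$)
$I{\left(A,Y \right)} = -2 + A - Y$ ($I{\left(A,Y \right)} = A - \left(2 + Y\right) = -2 + A - Y$)
$\left(\frac{\left(46 - 1107\right) \left(I{\left(-27,-34 \right)} - 1156\right)}{849} + \frac{1572}{38^{2}}\right) - 767 = \left(\frac{\left(46 - 1107\right) \left(\left(-2 - 27 - -34\right) - 1156\right)}{849} + \frac{1572}{38^{2}}\right) - 767 = \left(- 1061 \left(\left(-2 - 27 + 34\right) - 1156\right) \frac{1}{849} + \frac{1572}{1444}\right) - 767 = \left(- 1061 \left(5 - 1156\right) \frac{1}{849} + 1572 \cdot \frac{1}{1444}\right) - 767 = \left(\left(-1061\right) \left(-1151\right) \frac{1}{849} + \frac{393}{361}\right) - 767 = \left(1221211 \cdot \frac{1}{849} + \frac{393}{361}\right) - 767 = \left(\frac{1221211}{849} + \frac{393}{361}\right) - 767 = \frac{441190828}{306489} - 767 = \frac{206113765}{306489}$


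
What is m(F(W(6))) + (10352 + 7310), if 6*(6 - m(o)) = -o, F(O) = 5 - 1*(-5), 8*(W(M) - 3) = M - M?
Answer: 53009/3 ≈ 17670.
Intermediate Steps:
W(M) = 3 (W(M) = 3 + (M - M)/8 = 3 + (1/8)*0 = 3 + 0 = 3)
F(O) = 10 (F(O) = 5 + 5 = 10)
m(o) = 6 + o/6 (m(o) = 6 - (-1)*o/6 = 6 + o/6)
m(F(W(6))) + (10352 + 7310) = (6 + (1/6)*10) + (10352 + 7310) = (6 + 5/3) + 17662 = 23/3 + 17662 = 53009/3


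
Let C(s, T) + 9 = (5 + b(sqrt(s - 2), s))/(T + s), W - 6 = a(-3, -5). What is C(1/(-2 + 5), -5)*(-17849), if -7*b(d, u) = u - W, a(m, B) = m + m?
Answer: 8799557/49 ≈ 1.7958e+5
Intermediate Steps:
a(m, B) = 2*m
W = 0 (W = 6 + 2*(-3) = 6 - 6 = 0)
b(d, u) = -u/7 (b(d, u) = -(u - 1*0)/7 = -(u + 0)/7 = -u/7)
C(s, T) = -9 + (5 - s/7)/(T + s)
C(1/(-2 + 5), -5)*(-17849) = ((5 - 9*(-5) - 64/(7*(-2 + 5)))/(-5 + 1/(-2 + 5)))*(-17849) = ((5 + 45 - 64/7/3)/(-5 + 1/3))*(-17849) = ((5 + 45 - 64/7*1/3)/(-5 + 1/3))*(-17849) = ((5 + 45 - 64/21)/(-14/3))*(-17849) = -3/14*986/21*(-17849) = -493/49*(-17849) = 8799557/49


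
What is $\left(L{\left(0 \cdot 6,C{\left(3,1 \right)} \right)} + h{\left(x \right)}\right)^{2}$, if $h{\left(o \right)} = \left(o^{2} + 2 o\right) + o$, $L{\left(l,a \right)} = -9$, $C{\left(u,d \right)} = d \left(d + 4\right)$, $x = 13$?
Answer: $39601$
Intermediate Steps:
$C{\left(u,d \right)} = d \left(4 + d\right)$
$h{\left(o \right)} = o^{2} + 3 o$
$\left(L{\left(0 \cdot 6,C{\left(3,1 \right)} \right)} + h{\left(x \right)}\right)^{2} = \left(-9 + 13 \left(3 + 13\right)\right)^{2} = \left(-9 + 13 \cdot 16\right)^{2} = \left(-9 + 208\right)^{2} = 199^{2} = 39601$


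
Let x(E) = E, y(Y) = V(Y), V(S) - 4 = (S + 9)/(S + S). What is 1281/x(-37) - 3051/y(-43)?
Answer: -188750/259 ≈ -728.76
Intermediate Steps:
V(S) = 4 + (9 + S)/(2*S) (V(S) = 4 + (S + 9)/(S + S) = 4 + (9 + S)/((2*S)) = 4 + (9 + S)*(1/(2*S)) = 4 + (9 + S)/(2*S))
y(Y) = 9*(1 + Y)/(2*Y)
1281/x(-37) - 3051/y(-43) = 1281/(-37) - 3051*(-86/(9*(1 - 43))) = 1281*(-1/37) - 3051/((9/2)*(-1/43)*(-42)) = -1281/37 - 3051/189/43 = -1281/37 - 3051*43/189 = -1281/37 - 4859/7 = -188750/259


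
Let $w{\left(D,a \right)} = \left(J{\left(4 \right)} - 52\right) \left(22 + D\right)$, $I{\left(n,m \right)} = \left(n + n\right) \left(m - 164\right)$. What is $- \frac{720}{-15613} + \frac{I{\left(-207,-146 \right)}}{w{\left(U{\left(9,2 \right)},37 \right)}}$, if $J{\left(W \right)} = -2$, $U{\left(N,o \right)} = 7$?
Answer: $- \frac{111258050}{1358331} \approx -81.908$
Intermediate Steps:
$I{\left(n,m \right)} = 2 n \left(-164 + m\right)$
$w{\left(D,a \right)} = -1188 - 54 D$ ($w{\left(D,a \right)} = \left(-2 - 52\right) \left(22 + D\right) = - 54 \left(22 + D\right) = -1188 - 54 D$)
$- \frac{720}{-15613} + \frac{I{\left(-207,-146 \right)}}{w{\left(U{\left(9,2 \right)},37 \right)}} = - \frac{720}{-15613} + \frac{2 \left(-207\right) \left(-164 - 146\right)}{-1188 - 378} = \left(-720\right) \left(- \frac{1}{15613}\right) + \frac{2 \left(-207\right) \left(-310\right)}{-1188 - 378} = \frac{720}{15613} + \frac{128340}{-1566} = \frac{720}{15613} + 128340 \left(- \frac{1}{1566}\right) = \frac{720}{15613} - \frac{7130}{87} = - \frac{111258050}{1358331}$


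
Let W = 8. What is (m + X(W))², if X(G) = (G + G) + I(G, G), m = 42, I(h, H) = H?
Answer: 4356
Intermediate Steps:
X(G) = 3*G (X(G) = (G + G) + G = 2*G + G = 3*G)
(m + X(W))² = (42 + 3*8)² = (42 + 24)² = 66² = 4356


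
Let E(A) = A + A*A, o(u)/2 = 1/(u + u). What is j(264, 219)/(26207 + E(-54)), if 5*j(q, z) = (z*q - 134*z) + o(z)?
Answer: 6234931/31830555 ≈ 0.19588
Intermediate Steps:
o(u) = 1/u (o(u) = 2/(u + u) = 2/((2*u)) = 2*(1/(2*u)) = 1/u)
j(q, z) = -134*z/5 + 1/(5*z) + q*z/5 (j(q, z) = ((z*q - 134*z) + 1/z)/5 = ((q*z - 134*z) + 1/z)/5 = ((-134*z + q*z) + 1/z)/5 = (1/z - 134*z + q*z)/5 = -134*z/5 + 1/(5*z) + q*z/5)
E(A) = A + A**2
j(264, 219)/(26207 + E(-54)) = ((1/5)*(1 + 219**2*(-134 + 264))/219)/(26207 - 54*(1 - 54)) = ((1/5)*(1/219)*(1 + 47961*130))/(26207 - 54*(-53)) = ((1/5)*(1/219)*(1 + 6234930))/(26207 + 2862) = ((1/5)*(1/219)*6234931)/29069 = (6234931/1095)*(1/29069) = 6234931/31830555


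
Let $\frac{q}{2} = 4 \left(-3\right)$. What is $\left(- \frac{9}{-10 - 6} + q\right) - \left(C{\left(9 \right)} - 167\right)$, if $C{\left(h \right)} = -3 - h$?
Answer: $\frac{2489}{16} \approx 155.56$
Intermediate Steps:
$q = -24$ ($q = 2 \cdot 4 \left(-3\right) = 2 \left(-12\right) = -24$)
$\left(- \frac{9}{-10 - 6} + q\right) - \left(C{\left(9 \right)} - 167\right) = \left(- \frac{9}{-10 - 6} - 24\right) - \left(\left(-3 - 9\right) - 167\right) = \left(- \frac{9}{-16} - 24\right) - \left(\left(-3 - 9\right) - 167\right) = \left(\left(-9\right) \left(- \frac{1}{16}\right) - 24\right) - \left(-12 - 167\right) = \left(\frac{9}{16} - 24\right) - -179 = - \frac{375}{16} + 179 = \frac{2489}{16}$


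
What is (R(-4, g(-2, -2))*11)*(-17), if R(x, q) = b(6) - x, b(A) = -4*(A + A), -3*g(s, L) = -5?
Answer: 8228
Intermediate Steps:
g(s, L) = 5/3 (g(s, L) = -⅓*(-5) = 5/3)
b(A) = -8*A
R(x, q) = -48 - x (R(x, q) = -8*6 - x = -48 - x)
(R(-4, g(-2, -2))*11)*(-17) = ((-48 - 1*(-4))*11)*(-17) = ((-48 + 4)*11)*(-17) = -44*11*(-17) = -484*(-17) = 8228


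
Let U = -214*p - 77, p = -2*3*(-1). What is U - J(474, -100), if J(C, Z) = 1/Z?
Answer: -136099/100 ≈ -1361.0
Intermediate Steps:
p = 6 (p = -6*(-1) = 6)
U = -1361 (U = -214*6 - 77 = -1284 - 77 = -1361)
U - J(474, -100) = -1361 - 1/(-100) = -1361 - 1*(-1/100) = -1361 + 1/100 = -136099/100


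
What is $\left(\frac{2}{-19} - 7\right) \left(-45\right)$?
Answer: $\frac{6075}{19} \approx 319.74$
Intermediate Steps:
$\left(\frac{2}{-19} - 7\right) \left(-45\right) = \left(2 \left(- \frac{1}{19}\right) - 7\right) \left(-45\right) = \left(- \frac{2}{19} - 7\right) \left(-45\right) = \left(- \frac{135}{19}\right) \left(-45\right) = \frac{6075}{19}$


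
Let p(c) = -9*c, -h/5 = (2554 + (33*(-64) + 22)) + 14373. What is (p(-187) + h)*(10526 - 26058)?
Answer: 1126101064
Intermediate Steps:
h = -74185 (h = -5*((2554 + (33*(-64) + 22)) + 14373) = -5*((2554 + (-2112 + 22)) + 14373) = -5*((2554 - 2090) + 14373) = -5*(464 + 14373) = -5*14837 = -74185)
(p(-187) + h)*(10526 - 26058) = (-9*(-187) - 74185)*(10526 - 26058) = (1683 - 74185)*(-15532) = -72502*(-15532) = 1126101064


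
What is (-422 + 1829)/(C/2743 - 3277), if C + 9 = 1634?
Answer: -296877/691322 ≈ -0.42943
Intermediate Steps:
C = 1625 (C = -9 + 1634 = 1625)
(-422 + 1829)/(C/2743 - 3277) = (-422 + 1829)/(1625/2743 - 3277) = 1407/(1625*(1/2743) - 3277) = 1407/(125/211 - 3277) = 1407/(-691322/211) = 1407*(-211/691322) = -296877/691322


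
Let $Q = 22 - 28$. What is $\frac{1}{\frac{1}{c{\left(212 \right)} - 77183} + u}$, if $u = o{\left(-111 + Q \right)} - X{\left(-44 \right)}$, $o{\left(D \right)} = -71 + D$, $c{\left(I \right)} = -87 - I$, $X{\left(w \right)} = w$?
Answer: $- \frac{77482}{11157409} \approx -0.0069444$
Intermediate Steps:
$Q = -6$ ($Q = 22 - 28 = -6$)
$u = -144$ ($u = \left(-71 - 117\right) - -44 = \left(-71 - 117\right) + 44 = -188 + 44 = -144$)
$\frac{1}{\frac{1}{c{\left(212 \right)} - 77183} + u} = \frac{1}{\frac{1}{\left(-87 - 212\right) - 77183} - 144} = \frac{1}{\frac{1}{-299 - 77183} - 144} = \frac{1}{\frac{1}{-77482} - 144} = \frac{1}{- \frac{1}{77482} - 144} = \frac{1}{- \frac{11157409}{77482}} = - \frac{77482}{11157409}$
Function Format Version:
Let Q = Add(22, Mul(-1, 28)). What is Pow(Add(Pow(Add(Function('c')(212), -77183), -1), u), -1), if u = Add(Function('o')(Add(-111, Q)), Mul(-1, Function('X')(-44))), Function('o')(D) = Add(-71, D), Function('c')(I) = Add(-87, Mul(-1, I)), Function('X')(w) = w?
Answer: Rational(-77482, 11157409) ≈ -0.0069444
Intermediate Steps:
Q = -6 (Q = Add(22, -28) = -6)
u = -144 (u = Add(Add(-71, Add(-111, -6)), Mul(-1, -44)) = Add(Add(-71, -117), 44) = Add(-188, 44) = -144)
Pow(Add(Pow(Add(Function('c')(212), -77183), -1), u), -1) = Pow(Add(Pow(Add(Add(-87, Mul(-1, 212)), -77183), -1), -144), -1) = Pow(Add(Pow(Add(Add(-87, -212), -77183), -1), -144), -1) = Pow(Add(Pow(Add(-299, -77183), -1), -144), -1) = Pow(Add(Pow(-77482, -1), -144), -1) = Pow(Add(Rational(-1, 77482), -144), -1) = Pow(Rational(-11157409, 77482), -1) = Rational(-77482, 11157409)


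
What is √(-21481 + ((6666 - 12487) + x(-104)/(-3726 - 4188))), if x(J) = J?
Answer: I*√427490387634/3957 ≈ 165.23*I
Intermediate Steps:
√(-21481 + ((6666 - 12487) + x(-104)/(-3726 - 4188))) = √(-21481 + ((6666 - 12487) - 104/(-3726 - 4188))) = √(-21481 + (-5821 - 104/(-7914))) = √(-21481 + (-5821 - 104*(-1/7914))) = √(-21481 + (-5821 + 52/3957)) = √(-21481 - 23033645/3957) = √(-108033962/3957) = I*√427490387634/3957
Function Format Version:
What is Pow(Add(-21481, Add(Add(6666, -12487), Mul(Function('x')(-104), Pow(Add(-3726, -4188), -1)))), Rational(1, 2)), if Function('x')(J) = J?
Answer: Mul(Rational(1, 3957), I, Pow(427490387634, Rational(1, 2))) ≈ Mul(165.23, I)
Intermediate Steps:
Pow(Add(-21481, Add(Add(6666, -12487), Mul(Function('x')(-104), Pow(Add(-3726, -4188), -1)))), Rational(1, 2)) = Pow(Add(-21481, Add(Add(6666, -12487), Mul(-104, Pow(Add(-3726, -4188), -1)))), Rational(1, 2)) = Pow(Add(-21481, Add(-5821, Mul(-104, Pow(-7914, -1)))), Rational(1, 2)) = Pow(Add(-21481, Add(-5821, Mul(-104, Rational(-1, 7914)))), Rational(1, 2)) = Pow(Add(-21481, Add(-5821, Rational(52, 3957))), Rational(1, 2)) = Pow(Add(-21481, Rational(-23033645, 3957)), Rational(1, 2)) = Pow(Rational(-108033962, 3957), Rational(1, 2)) = Mul(Rational(1, 3957), I, Pow(427490387634, Rational(1, 2)))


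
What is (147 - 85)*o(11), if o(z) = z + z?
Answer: 1364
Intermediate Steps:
o(z) = 2*z
(147 - 85)*o(11) = (147 - 85)*(2*11) = 62*22 = 1364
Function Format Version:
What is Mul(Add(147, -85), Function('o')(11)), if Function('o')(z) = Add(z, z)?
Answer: 1364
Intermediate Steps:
Function('o')(z) = Mul(2, z)
Mul(Add(147, -85), Function('o')(11)) = Mul(Add(147, -85), Mul(2, 11)) = Mul(62, 22) = 1364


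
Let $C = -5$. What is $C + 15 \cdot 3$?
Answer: $40$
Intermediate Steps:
$C + 15 \cdot 3 = -5 + 15 \cdot 3 = -5 + 45 = 40$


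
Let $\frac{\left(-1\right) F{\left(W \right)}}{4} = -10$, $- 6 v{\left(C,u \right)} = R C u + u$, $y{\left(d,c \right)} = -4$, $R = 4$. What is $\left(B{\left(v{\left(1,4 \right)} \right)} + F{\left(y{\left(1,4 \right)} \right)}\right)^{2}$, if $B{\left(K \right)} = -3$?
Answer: $1369$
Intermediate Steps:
$v{\left(C,u \right)} = - \frac{u}{6} - \frac{2 C u}{3}$ ($v{\left(C,u \right)} = - \frac{4 C u + u}{6} = - \frac{u + 4 C u}{6} = - \frac{u}{6} - \frac{2 C u}{3}$)
$F{\left(W \right)} = 40$ ($F{\left(W \right)} = \left(-4\right) \left(-10\right) = 40$)
$\left(B{\left(v{\left(1,4 \right)} \right)} + F{\left(y{\left(1,4 \right)} \right)}\right)^{2} = \left(-3 + 40\right)^{2} = 37^{2} = 1369$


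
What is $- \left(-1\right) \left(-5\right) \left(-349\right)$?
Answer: $1745$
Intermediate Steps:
$- \left(-1\right) \left(-5\right) \left(-349\right) = - 5 \left(-349\right) = \left(-1\right) \left(-1745\right) = 1745$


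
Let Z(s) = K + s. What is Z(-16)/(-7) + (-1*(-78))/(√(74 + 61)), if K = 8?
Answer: 8/7 + 26*√15/15 ≈ 7.8560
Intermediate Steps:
Z(s) = 8 + s
Z(-16)/(-7) + (-1*(-78))/(√(74 + 61)) = (8 - 16)/(-7) + (-1*(-78))/(√(74 + 61)) = -8*(-⅐) + 78/(√135) = 8/7 + 78/((3*√15)) = 8/7 + 78*(√15/45) = 8/7 + 26*√15/15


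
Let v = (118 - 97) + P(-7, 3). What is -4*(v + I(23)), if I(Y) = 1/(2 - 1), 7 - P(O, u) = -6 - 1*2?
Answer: -148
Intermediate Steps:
P(O, u) = 15 (P(O, u) = 7 - (-6 - 1*2) = 7 - (-6 - 2) = 7 - 1*(-8) = 7 + 8 = 15)
I(Y) = 1 (I(Y) = 1/1 = 1)
v = 36 (v = (118 - 97) + 15 = 21 + 15 = 36)
-4*(v + I(23)) = -4*(36 + 1) = -4*37 = -148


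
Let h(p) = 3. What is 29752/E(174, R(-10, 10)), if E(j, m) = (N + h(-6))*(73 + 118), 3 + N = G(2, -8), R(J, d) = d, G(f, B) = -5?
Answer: -29752/955 ≈ -31.154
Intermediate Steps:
N = -8 (N = -3 - 5 = -8)
E(j, m) = -955 (E(j, m) = (-8 + 3)*(73 + 118) = -5*191 = -955)
29752/E(174, R(-10, 10)) = 29752/(-955) = 29752*(-1/955) = -29752/955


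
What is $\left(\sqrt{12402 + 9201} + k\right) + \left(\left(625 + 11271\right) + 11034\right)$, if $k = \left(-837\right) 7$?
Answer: $17071 + \sqrt{21603} \approx 17218.0$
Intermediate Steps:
$k = -5859$
$\left(\sqrt{12402 + 9201} + k\right) + \left(\left(625 + 11271\right) + 11034\right) = \left(\sqrt{12402 + 9201} - 5859\right) + \left(\left(625 + 11271\right) + 11034\right) = \left(\sqrt{21603} - 5859\right) + \left(11896 + 11034\right) = \left(-5859 + \sqrt{21603}\right) + 22930 = 17071 + \sqrt{21603}$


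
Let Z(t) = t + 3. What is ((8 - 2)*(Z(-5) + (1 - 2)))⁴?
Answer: 104976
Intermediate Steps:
Z(t) = 3 + t
((8 - 2)*(Z(-5) + (1 - 2)))⁴ = ((8 - 2)*((3 - 5) + (1 - 2)))⁴ = (6*(-2 - 1))⁴ = (6*(-3))⁴ = (-18)⁴ = 104976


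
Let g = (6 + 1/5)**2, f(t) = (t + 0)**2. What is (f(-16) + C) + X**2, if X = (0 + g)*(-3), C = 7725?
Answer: 13299814/625 ≈ 21280.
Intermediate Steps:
f(t) = t**2
g = 961/25 (g = (6 + 1*(1/5))**2 = (6 + 1/5)**2 = (31/5)**2 = 961/25 ≈ 38.440)
X = -2883/25 (X = (0 + 961/25)*(-3) = (961/25)*(-3) = -2883/25 ≈ -115.32)
(f(-16) + C) + X**2 = ((-16)**2 + 7725) + (-2883/25)**2 = (256 + 7725) + 8311689/625 = 7981 + 8311689/625 = 13299814/625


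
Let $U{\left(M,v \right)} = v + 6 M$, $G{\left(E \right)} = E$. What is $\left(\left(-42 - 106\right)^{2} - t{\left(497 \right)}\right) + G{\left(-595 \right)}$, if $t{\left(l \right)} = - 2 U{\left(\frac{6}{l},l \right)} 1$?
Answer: $\frac{11084663}{497} \approx 22303.0$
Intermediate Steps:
$t{\left(l \right)} = - \frac{72}{l} - 2 l$ ($t{\left(l \right)} = - 2 \left(l + 6 \frac{6}{l}\right) 1 = - 2 \left(l + \frac{36}{l}\right) 1 = \left(- \frac{72}{l} - 2 l\right) 1 = - \frac{72}{l} - 2 l$)
$\left(\left(-42 - 106\right)^{2} - t{\left(497 \right)}\right) + G{\left(-595 \right)} = \left(\left(-42 - 106\right)^{2} - \left(- \frac{72}{497} - 994\right)\right) - 595 = \left(\left(-148\right)^{2} - \left(\left(-72\right) \frac{1}{497} - 994\right)\right) - 595 = \left(21904 - \left(- \frac{72}{497} - 994\right)\right) - 595 = \left(21904 - - \frac{494090}{497}\right) - 595 = \left(21904 + \frac{494090}{497}\right) - 595 = \frac{11380378}{497} - 595 = \frac{11084663}{497}$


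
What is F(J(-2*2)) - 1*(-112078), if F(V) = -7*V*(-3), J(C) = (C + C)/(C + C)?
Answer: 112099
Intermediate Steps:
J(C) = 1 (J(C) = (2*C)/((2*C)) = (2*C)*(1/(2*C)) = 1)
F(V) = 21*V
F(J(-2*2)) - 1*(-112078) = 21*1 - 1*(-112078) = 21 + 112078 = 112099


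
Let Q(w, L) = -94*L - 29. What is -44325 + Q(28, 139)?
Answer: -57420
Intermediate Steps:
Q(w, L) = -29 - 94*L
-44325 + Q(28, 139) = -44325 + (-29 - 94*139) = -44325 + (-29 - 13066) = -44325 - 13095 = -57420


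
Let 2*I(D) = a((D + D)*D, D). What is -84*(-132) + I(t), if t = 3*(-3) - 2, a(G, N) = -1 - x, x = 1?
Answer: 11087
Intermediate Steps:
a(G, N) = -2 (a(G, N) = -1 - 1*1 = -1 - 1 = -2)
t = -11 (t = -9 - 2 = -11)
I(D) = -1 (I(D) = (1/2)*(-2) = -1)
-84*(-132) + I(t) = -84*(-132) - 1 = 11088 - 1 = 11087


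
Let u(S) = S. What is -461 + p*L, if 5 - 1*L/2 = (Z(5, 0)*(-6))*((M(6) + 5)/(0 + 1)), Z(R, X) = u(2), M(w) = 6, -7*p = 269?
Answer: -76933/7 ≈ -10990.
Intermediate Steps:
p = -269/7 (p = -⅐*269 = -269/7 ≈ -38.429)
Z(R, X) = 2
L = 274 (L = 10 - 2*2*(-6)*(6 + 5)/(0 + 1) = 10 - (-24)*11/1 = 10 - (-24)*11*1 = 10 - (-24)*11 = 10 - 2*(-132) = 10 + 264 = 274)
-461 + p*L = -461 - 269/7*274 = -461 - 73706/7 = -76933/7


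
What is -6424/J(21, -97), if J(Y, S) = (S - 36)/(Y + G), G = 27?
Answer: 308352/133 ≈ 2318.4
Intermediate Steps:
J(Y, S) = (-36 + S)/(27 + Y) (J(Y, S) = (S - 36)/(Y + 27) = (-36 + S)/(27 + Y))
-6424/J(21, -97) = -6424*(27 + 21)/(-36 - 97) = -6424/(-133/48) = -6424*(-48/133) = 308352/133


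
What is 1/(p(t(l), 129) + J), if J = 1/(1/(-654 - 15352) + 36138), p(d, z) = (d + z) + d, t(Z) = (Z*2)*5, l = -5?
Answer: 578424827/16774335989 ≈ 0.034483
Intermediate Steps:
t(Z) = 10*Z (t(Z) = (2*Z)*5 = 10*Z)
p(d, z) = z + 2*d
J = 16006/578424827 (J = 1/(1/(-16006) + 36138) = 1/(-1/16006 + 36138) = 1/(578424827/16006) = 16006/578424827 ≈ 2.7672e-5)
1/(p(t(l), 129) + J) = 1/((129 + 2*(10*(-5))) + 16006/578424827) = 1/((129 + 2*(-50)) + 16006/578424827) = 1/((129 - 100) + 16006/578424827) = 1/(29 + 16006/578424827) = 1/(16774335989/578424827) = 578424827/16774335989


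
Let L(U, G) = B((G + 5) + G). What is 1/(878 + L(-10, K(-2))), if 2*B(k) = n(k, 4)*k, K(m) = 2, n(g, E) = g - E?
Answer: 2/1801 ≈ 0.0011105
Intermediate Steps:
B(k) = k*(-4 + k)/2 (B(k) = ((k - 1*4)*k)/2 = ((k - 4)*k)/2 = ((-4 + k)*k)/2 = (k*(-4 + k))/2 = k*(-4 + k)/2)
L(U, G) = (1 + 2*G)*(5 + 2*G)/2 (L(U, G) = ((G + 5) + G)*(-4 + ((G + 5) + G))/2 = ((5 + G) + G)*(-4 + ((5 + G) + G))/2 = (5 + 2*G)*(-4 + (5 + 2*G))/2 = (5 + 2*G)*(1 + 2*G)/2 = (1 + 2*G)*(5 + 2*G)/2)
1/(878 + L(-10, K(-2))) = 1/(878 + (1 + 2*2)*(5 + 2*2)/2) = 1/(878 + (1 + 4)*(5 + 4)/2) = 1/(878 + (1/2)*5*9) = 1/(878 + 45/2) = 1/(1801/2) = 2/1801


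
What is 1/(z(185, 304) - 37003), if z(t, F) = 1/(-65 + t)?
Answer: -120/4440359 ≈ -2.7025e-5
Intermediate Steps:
1/(z(185, 304) - 37003) = 1/(1/(-65 + 185) - 37003) = 1/(1/120 - 37003) = 1/(-4440359/120) = -120/4440359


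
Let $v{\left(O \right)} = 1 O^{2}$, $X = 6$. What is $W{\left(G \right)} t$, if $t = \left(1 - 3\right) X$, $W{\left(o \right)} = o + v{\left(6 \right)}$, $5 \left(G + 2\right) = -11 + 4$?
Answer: $- \frac{1956}{5} \approx -391.2$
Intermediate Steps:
$v{\left(O \right)} = O^{2}$
$G = - \frac{17}{5}$ ($G = -2 + \frac{-11 + 4}{5} = -2 + \frac{1}{5} \left(-7\right) = -2 - \frac{7}{5} = - \frac{17}{5} \approx -3.4$)
$W{\left(o \right)} = 36 + o$ ($W{\left(o \right)} = o + 6^{2} = o + 36 = 36 + o$)
$t = -12$ ($t = \left(1 - 3\right) 6 = \left(-2\right) 6 = -12$)
$W{\left(G \right)} t = \left(36 - \frac{17}{5}\right) \left(-12\right) = \frac{163}{5} \left(-12\right) = - \frac{1956}{5}$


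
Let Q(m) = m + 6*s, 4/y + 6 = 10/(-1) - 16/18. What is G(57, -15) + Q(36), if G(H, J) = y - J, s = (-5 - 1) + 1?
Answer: 789/38 ≈ 20.763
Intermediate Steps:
y = -9/38 (y = 4/(-6 + (10/(-1) - 16/18)) = 4/(-6 + (10*(-1) - 16*1/18)) = 4/(-6 + (-10 - 8/9)) = 4/(-6 - 98/9) = 4/(-152/9) = 4*(-9/152) = -9/38 ≈ -0.23684)
s = -5 (s = -6 + 1 = -5)
Q(m) = -30 + m (Q(m) = m + 6*(-5) = m - 30 = -30 + m)
G(H, J) = -9/38 - J
G(57, -15) + Q(36) = (-9/38 - 1*(-15)) + (-30 + 36) = (-9/38 + 15) + 6 = 561/38 + 6 = 789/38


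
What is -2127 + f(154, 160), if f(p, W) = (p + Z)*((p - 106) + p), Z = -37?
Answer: 21507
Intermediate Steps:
f(p, W) = (-106 + 2*p)*(-37 + p) (f(p, W) = (p - 37)*((p - 106) + p) = (-37 + p)*((-106 + p) + p) = (-37 + p)*(-106 + 2*p) = (-106 + 2*p)*(-37 + p))
-2127 + f(154, 160) = -2127 + (3922 - 180*154 + 2*154**2) = -2127 + (3922 - 27720 + 2*23716) = -2127 + (3922 - 27720 + 47432) = -2127 + 23634 = 21507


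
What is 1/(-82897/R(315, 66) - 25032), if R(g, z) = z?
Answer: -66/1735009 ≈ -3.8040e-5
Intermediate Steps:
1/(-82897/R(315, 66) - 25032) = 1/(-82897/66 - 25032) = 1/(-1735009/66) = -66/1735009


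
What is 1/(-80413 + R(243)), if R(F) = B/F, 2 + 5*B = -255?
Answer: -1215/97702052 ≈ -1.2436e-5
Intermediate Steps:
B = -257/5 (B = -2/5 + (1/5)*(-255) = -2/5 - 51 = -257/5 ≈ -51.400)
R(F) = -257/(5*F)
1/(-80413 + R(243)) = 1/(-80413 - 257/5/243) = 1/(-80413 - 257/5*1/243) = 1/(-80413 - 257/1215) = 1/(-97702052/1215) = -1215/97702052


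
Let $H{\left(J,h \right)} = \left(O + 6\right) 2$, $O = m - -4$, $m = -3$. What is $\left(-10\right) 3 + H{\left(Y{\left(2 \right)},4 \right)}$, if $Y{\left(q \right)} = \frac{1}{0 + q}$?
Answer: $-16$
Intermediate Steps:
$O = 1$ ($O = -3 - -4 = -3 + 4 = 1$)
$Y{\left(q \right)} = \frac{1}{q}$
$H{\left(J,h \right)} = 14$ ($H{\left(J,h \right)} = \left(1 + 6\right) 2 = 7 \cdot 2 = 14$)
$\left(-10\right) 3 + H{\left(Y{\left(2 \right)},4 \right)} = \left(-10\right) 3 + 14 = -30 + 14 = -16$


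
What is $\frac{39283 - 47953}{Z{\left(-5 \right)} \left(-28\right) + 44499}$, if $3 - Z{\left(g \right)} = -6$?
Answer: $- \frac{2890}{14749} \approx -0.19595$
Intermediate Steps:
$Z{\left(g \right)} = 9$ ($Z{\left(g \right)} = 3 - -6 = 3 + 6 = 9$)
$\frac{39283 - 47953}{Z{\left(-5 \right)} \left(-28\right) + 44499} = \frac{39283 - 47953}{9 \left(-28\right) + 44499} = - \frac{8670}{-252 + 44499} = - \frac{8670}{44247} = \left(-8670\right) \frac{1}{44247} = - \frac{2890}{14749}$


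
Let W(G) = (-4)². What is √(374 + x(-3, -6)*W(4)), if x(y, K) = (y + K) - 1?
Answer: √214 ≈ 14.629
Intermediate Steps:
W(G) = 16
x(y, K) = -1 + K + y (x(y, K) = (K + y) - 1 = -1 + K + y)
√(374 + x(-3, -6)*W(4)) = √(374 + (-1 - 6 - 3)*16) = √(374 - 10*16) = √(374 - 160) = √214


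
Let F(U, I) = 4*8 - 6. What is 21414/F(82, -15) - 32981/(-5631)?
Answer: 60719870/73203 ≈ 829.47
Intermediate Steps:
F(U, I) = 26 (F(U, I) = 32 - 6 = 26)
21414/F(82, -15) - 32981/(-5631) = 21414/26 - 32981/(-5631) = 21414*(1/26) - 32981*(-1/5631) = 10707/13 + 32981/5631 = 60719870/73203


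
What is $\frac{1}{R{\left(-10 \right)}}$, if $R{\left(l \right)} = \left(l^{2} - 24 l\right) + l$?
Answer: $\frac{1}{330} \approx 0.0030303$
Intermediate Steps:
$R{\left(l \right)} = l^{2} - 23 l$
$\frac{1}{R{\left(-10 \right)}} = \frac{1}{\left(-10\right) \left(-23 - 10\right)} = \frac{1}{\left(-10\right) \left(-33\right)} = \frac{1}{330}$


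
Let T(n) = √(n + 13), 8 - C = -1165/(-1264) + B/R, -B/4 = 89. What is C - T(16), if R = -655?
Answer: 5410301/827920 - √29 ≈ 1.1496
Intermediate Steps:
B = -356 (B = -4*89 = -356)
C = 5410301/827920 (C = 8 - (-1165/(-1264) - 356/(-655)) = 8 - (-1165*(-1/1264) - 356*(-1/655)) = 8 - (1165/1264 + 356/655) = 8 - 1*1213059/827920 = 8 - 1213059/827920 = 5410301/827920 ≈ 6.5348)
T(n) = √(13 + n)
C - T(16) = 5410301/827920 - √(13 + 16) = 5410301/827920 - √29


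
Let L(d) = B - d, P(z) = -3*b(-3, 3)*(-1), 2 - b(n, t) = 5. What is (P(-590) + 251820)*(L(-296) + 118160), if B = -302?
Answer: 29752476894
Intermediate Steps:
b(n, t) = -3 (b(n, t) = 2 - 1*5 = 2 - 5 = -3)
P(z) = -9 (P(z) = -3*(-3)*(-1) = 9*(-1) = -9)
L(d) = -302 - d
(P(-590) + 251820)*(L(-296) + 118160) = (-9 + 251820)*((-302 - 1*(-296)) + 118160) = 251811*((-302 + 296) + 118160) = 251811*(-6 + 118160) = 251811*118154 = 29752476894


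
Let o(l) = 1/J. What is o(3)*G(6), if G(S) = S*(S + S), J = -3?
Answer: -24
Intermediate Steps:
G(S) = 2*S² (G(S) = S*(2*S) = 2*S²)
o(l) = -⅓ (o(l) = 1/(-3) = -⅓)
o(3)*G(6) = -2*6²/3 = -2*36/3 = -⅓*72 = -24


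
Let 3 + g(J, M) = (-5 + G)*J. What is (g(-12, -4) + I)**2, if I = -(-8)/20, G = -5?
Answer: 344569/25 ≈ 13783.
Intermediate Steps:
I = 2/5 (I = -(-8)/20 = -1*(-2/5) = 2/5 ≈ 0.40000)
g(J, M) = -3 - 10*J (g(J, M) = -3 + (-5 - 5)*J = -3 - 10*J)
(g(-12, -4) + I)**2 = ((-3 - 10*(-12)) + 2/5)**2 = ((-3 + 120) + 2/5)**2 = (117 + 2/5)**2 = (587/5)**2 = 344569/25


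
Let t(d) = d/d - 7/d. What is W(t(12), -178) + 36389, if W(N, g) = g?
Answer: 36211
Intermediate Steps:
t(d) = 1 - 7/d
W(t(12), -178) + 36389 = -178 + 36389 = 36211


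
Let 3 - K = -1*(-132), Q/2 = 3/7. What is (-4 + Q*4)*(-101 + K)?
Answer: 920/7 ≈ 131.43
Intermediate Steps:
Q = 6/7 (Q = 2*(3/7) = 6/7 ≈ 0.85714)
K = -129 (K = 3 - (-1)*(-132) = 3 - 1*132 = 3 - 132 = -129)
(-4 + Q*4)*(-101 + K) = (-4 + (6/7)*4)*(-101 - 129) = (-4 + 24/7)*(-230) = -4/7*(-230) = 920/7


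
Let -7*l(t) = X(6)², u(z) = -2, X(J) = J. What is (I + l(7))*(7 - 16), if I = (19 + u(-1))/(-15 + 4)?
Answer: 4635/77 ≈ 60.195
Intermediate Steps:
l(t) = -36/7 (l(t) = -⅐*6² = -⅐*36 = -36/7)
I = -17/11 (I = (19 - 2)/(-15 + 4) = 17/(-11) = 17*(-1/11) = -17/11 ≈ -1.5455)
(I + l(7))*(7 - 16) = (-17/11 - 36/7)*(7 - 16) = -515/77*(-9) = 4635/77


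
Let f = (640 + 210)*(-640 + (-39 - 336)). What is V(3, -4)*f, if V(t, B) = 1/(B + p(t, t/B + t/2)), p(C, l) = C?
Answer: 862750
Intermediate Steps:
V(t, B) = 1/(B + t)
f = -862750 (f = 850*(-640 - 375) = 850*(-1015) = -862750)
V(3, -4)*f = -862750/(-4 + 3) = -862750/(-1) = -1*(-862750) = 862750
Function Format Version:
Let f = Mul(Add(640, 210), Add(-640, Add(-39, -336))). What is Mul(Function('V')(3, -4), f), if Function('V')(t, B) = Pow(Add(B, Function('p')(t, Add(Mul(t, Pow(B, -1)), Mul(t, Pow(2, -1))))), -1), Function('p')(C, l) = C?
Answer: 862750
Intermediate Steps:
Function('V')(t, B) = Pow(Add(B, t), -1)
f = -862750 (f = Mul(850, Add(-640, -375)) = Mul(850, -1015) = -862750)
Mul(Function('V')(3, -4), f) = Mul(Pow(Add(-4, 3), -1), -862750) = Mul(Pow(-1, -1), -862750) = Mul(-1, -862750) = 862750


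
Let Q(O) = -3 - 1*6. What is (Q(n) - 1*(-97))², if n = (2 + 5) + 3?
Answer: 7744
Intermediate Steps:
n = 10 (n = 7 + 3 = 10)
Q(O) = -9 (Q(O) = -3 - 6 = -9)
(Q(n) - 1*(-97))² = (-9 - 1*(-97))² = (-9 + 97)² = 88² = 7744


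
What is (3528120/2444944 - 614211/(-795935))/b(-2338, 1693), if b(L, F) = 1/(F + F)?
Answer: 912075326939139/121626031415 ≈ 7499.0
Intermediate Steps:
b(L, F) = 1/(2*F)
(3528120/2444944 - 614211/(-795935))/b(-2338, 1693) = (3528120/2444944 - 614211/(-795935))/(((1/2)/1693)) = (3528120*(1/2444944) - 614211*(-1/795935))/(((1/2)*(1/1693))) = (441015/305618 + 614211/795935)/(1/3386) = (538733211423/243252062830)*3386 = 912075326939139/121626031415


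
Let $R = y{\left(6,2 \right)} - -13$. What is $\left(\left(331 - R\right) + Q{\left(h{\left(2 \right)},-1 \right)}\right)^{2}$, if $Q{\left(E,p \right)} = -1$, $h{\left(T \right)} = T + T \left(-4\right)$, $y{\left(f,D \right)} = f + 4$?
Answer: $94249$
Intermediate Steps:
$y{\left(f,D \right)} = 4 + f$
$h{\left(T \right)} = - 3 T$ ($h{\left(T \right)} = T - 4 T = - 3 T$)
$R = 23$ ($R = \left(4 + 6\right) - -13 = 10 + 13 = 23$)
$\left(\left(331 - R\right) + Q{\left(h{\left(2 \right)},-1 \right)}\right)^{2} = \left(\left(331 - 23\right) - 1\right)^{2} = \left(308 - 1\right)^{2} = 307^{2} = 94249$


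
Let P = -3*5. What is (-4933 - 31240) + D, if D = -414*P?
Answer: -29963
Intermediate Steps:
P = -15
D = 6210 (D = -414*(-15) = 6210)
(-4933 - 31240) + D = (-4933 - 31240) + 6210 = -36173 + 6210 = -29963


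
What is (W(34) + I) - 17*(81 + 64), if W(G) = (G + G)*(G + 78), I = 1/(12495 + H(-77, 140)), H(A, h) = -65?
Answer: 64026931/12430 ≈ 5151.0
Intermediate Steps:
I = 1/12430 (I = 1/(12495 - 65) = 1/12430 ≈ 8.0451e-5)
W(G) = 2*G*(78 + G) (W(G) = (2*G)*(78 + G) = 2*G*(78 + G))
(W(34) + I) - 17*(81 + 64) = (2*34*(78 + 34) + 1/12430) - 17*(81 + 64) = (2*34*112 + 1/12430) - 17*145 = (7616 + 1/12430) - 2465 = 94666881/12430 - 2465 = 64026931/12430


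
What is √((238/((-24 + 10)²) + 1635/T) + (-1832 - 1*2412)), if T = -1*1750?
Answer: I*√106093/5 ≈ 65.144*I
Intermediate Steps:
T = -1750
√((238/((-24 + 10)²) + 1635/T) + (-1832 - 1*2412)) = √((238/((-24 + 10)²) + 1635/(-1750)) + (-1832 - 1*2412)) = √((238/((-14)²) + 1635*(-1/1750)) + (-1832 - 2412)) = √((238/196 - 327/350) - 4244) = √((238*(1/196) - 327/350) - 4244) = √((17/14 - 327/350) - 4244) = √(7/25 - 4244) = √(-106093/25) = I*√106093/5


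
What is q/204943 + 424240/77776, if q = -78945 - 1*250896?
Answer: 3830706544/996227923 ≈ 3.8452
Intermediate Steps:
q = -329841 (q = -78945 - 250896 = -329841)
q/204943 + 424240/77776 = -329841/204943 + 424240/77776 = -329841*1/204943 + 424240*(1/77776) = -329841/204943 + 26515/4861 = 3830706544/996227923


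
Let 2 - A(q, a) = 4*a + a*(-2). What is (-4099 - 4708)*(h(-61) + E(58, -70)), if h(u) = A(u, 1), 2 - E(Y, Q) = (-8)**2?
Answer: 546034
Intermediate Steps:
E(Y, Q) = -62 (E(Y, Q) = 2 - 1*(-8)**2 = 2 - 1*64 = 2 - 64 = -62)
A(q, a) = 2 - 2*a (A(q, a) = 2 - (4*a + a*(-2)) = 2 - (4*a - 2*a) = 2 - 2*a)
h(u) = 0 (h(u) = 2 - 2*1 = 2 - 2 = 0)
(-4099 - 4708)*(h(-61) + E(58, -70)) = (-4099 - 4708)*(0 - 62) = -8807*(-62) = 546034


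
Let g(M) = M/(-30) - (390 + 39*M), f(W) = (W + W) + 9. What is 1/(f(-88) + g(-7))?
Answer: -30/8513 ≈ -0.0035240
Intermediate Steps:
f(W) = 9 + 2*W (f(W) = 2*W + 9 = 9 + 2*W)
g(M) = -390 - 1171*M/30 (g(M) = M*(-1/30) - (390 + 39*M) = -M/30 - 39*(10 + M) = -M/30 + (-390 - 39*M) = -390 - 1171*M/30)
1/(f(-88) + g(-7)) = 1/((9 + 2*(-88)) + (-390 - 1171/30*(-7))) = 1/((9 - 176) + (-390 + 8197/30)) = 1/(-167 - 3503/30) = 1/(-8513/30) = -30/8513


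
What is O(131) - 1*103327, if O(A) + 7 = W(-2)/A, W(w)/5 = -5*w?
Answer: -13536704/131 ≈ -1.0333e+5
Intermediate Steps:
W(w) = -25*w (W(w) = 5*(-5*w) = -25*w)
O(A) = -7 + 50/A (O(A) = -7 + (-25*(-2))/A = -7 + 50/A)
O(131) - 1*103327 = (-7 + 50/131) - 1*103327 = (-7 + 50*(1/131)) - 103327 = (-7 + 50/131) - 103327 = -867/131 - 103327 = -13536704/131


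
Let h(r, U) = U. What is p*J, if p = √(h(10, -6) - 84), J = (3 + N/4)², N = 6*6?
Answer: 432*I*√10 ≈ 1366.1*I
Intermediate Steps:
N = 36
J = 144 (J = (3 + 36/4)² = (3 + 36*(¼))² = (3 + 9)² = 12² = 144)
p = 3*I*√10 (p = √(-6 - 84) = √(-90) = 3*I*√10 ≈ 9.4868*I)
p*J = (3*I*√10)*144 = 432*I*√10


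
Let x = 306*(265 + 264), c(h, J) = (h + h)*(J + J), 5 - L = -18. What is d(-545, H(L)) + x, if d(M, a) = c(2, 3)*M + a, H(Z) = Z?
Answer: 148817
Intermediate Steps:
L = 23 (L = 5 - 1*(-18) = 5 + 18 = 23)
c(h, J) = 4*J*h (c(h, J) = (2*h)*(2*J) = 4*J*h)
x = 161874 (x = 306*529 = 161874)
d(M, a) = a + 24*M (d(M, a) = (4*3*2)*M + a = 24*M + a = a + 24*M)
d(-545, H(L)) + x = (23 + 24*(-545)) + 161874 = (23 - 13080) + 161874 = -13057 + 161874 = 148817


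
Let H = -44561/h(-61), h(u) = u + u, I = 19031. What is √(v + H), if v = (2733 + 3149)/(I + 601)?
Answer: √32765739604566/299388 ≈ 19.119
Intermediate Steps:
h(u) = 2*u
v = 2941/9816 (v = (2733 + 3149)/(19031 + 601) = 5882/19632 = 5882*(1/19632) = 2941/9816 ≈ 0.29961)
H = 44561/122 (H = -44561/(2*(-61)) = -44561/(-122) = -44561*(-1/122) = 44561/122 ≈ 365.25)
√(v + H) = √(2941/9816 + 44561/122) = √(218884789/598776) = √32765739604566/299388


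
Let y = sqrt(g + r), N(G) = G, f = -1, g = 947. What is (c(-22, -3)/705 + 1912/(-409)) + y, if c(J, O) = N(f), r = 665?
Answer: -1348369/288345 + 2*sqrt(403) ≈ 35.474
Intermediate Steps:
c(J, O) = -1
y = 2*sqrt(403) (y = sqrt(947 + 665) = sqrt(1612) = 2*sqrt(403) ≈ 40.150)
(c(-22, -3)/705 + 1912/(-409)) + y = (-1/705 + 1912/(-409)) + 2*sqrt(403) = (-1*1/705 + 1912*(-1/409)) + 2*sqrt(403) = (-1/705 - 1912/409) + 2*sqrt(403) = -1348369/288345 + 2*sqrt(403)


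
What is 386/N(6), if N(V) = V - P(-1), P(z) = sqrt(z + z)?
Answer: 1158/19 + 193*I*sqrt(2)/19 ≈ 60.947 + 14.365*I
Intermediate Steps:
P(z) = sqrt(2)*sqrt(z) (P(z) = sqrt(2*z) = sqrt(2)*sqrt(z))
N(V) = V - I*sqrt(2) (N(V) = V - sqrt(2)*sqrt(-1) = V - sqrt(2)*I = V - I*sqrt(2))
386/N(6) = 386/(6 - I*sqrt(2))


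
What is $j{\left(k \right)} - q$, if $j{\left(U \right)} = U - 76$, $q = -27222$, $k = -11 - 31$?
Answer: $27104$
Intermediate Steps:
$k = -42$ ($k = -11 - 31 = -42$)
$j{\left(U \right)} = -76 + U$
$j{\left(k \right)} - q = \left(-76 - 42\right) - -27222 = -118 + 27222 = 27104$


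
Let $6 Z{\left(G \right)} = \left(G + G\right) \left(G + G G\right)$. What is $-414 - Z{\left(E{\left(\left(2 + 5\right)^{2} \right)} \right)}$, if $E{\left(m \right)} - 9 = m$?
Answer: $- \frac{199718}{3} \approx -66573.0$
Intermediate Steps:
$E{\left(m \right)} = 9 + m$
$Z{\left(G \right)} = \frac{G \left(G + G^{2}\right)}{3}$ ($Z{\left(G \right)} = \frac{\left(G + G\right) \left(G + G G\right)}{6} = \frac{2 G \left(G + G^{2}\right)}{6} = \frac{G \left(G + G^{2}\right)}{3}$)
$-414 - Z{\left(E{\left(\left(2 + 5\right)^{2} \right)} \right)} = -414 - \frac{\left(9 + \left(2 + 5\right)^{2}\right)^{2} \left(1 + \left(9 + \left(2 + 5\right)^{2}\right)\right)}{3} = -414 - \frac{\left(9 + 7^{2}\right)^{2} \left(1 + \left(9 + 7^{2}\right)\right)}{3} = -414 - \frac{\left(9 + 49\right)^{2} \left(1 + \left(9 + 49\right)\right)}{3} = -414 - \frac{58^{2} \left(1 + 58\right)}{3} = -414 - \frac{1}{3} \cdot 3364 \cdot 59 = -414 - \frac{198476}{3} = - \frac{199718}{3}$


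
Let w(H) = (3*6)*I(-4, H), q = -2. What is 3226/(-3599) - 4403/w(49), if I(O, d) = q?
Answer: 15730261/129564 ≈ 121.41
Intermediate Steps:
I(O, d) = -2
w(H) = -36 (w(H) = (3*6)*(-2) = 18*(-2) = -36)
3226/(-3599) - 4403/w(49) = 3226/(-3599) - 4403/(-36) = 3226*(-1/3599) - 4403*(-1/36) = -3226/3599 + 4403/36 = 15730261/129564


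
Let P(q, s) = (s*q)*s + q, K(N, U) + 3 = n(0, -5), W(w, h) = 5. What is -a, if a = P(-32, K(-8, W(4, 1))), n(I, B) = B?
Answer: 2080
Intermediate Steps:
K(N, U) = -8 (K(N, U) = -3 - 5 = -8)
P(q, s) = q + q*s² (P(q, s) = (q*s)*s + q = q*s² + q = q + q*s²)
a = -2080 (a = -32*(1 + (-8)²) = -32*(1 + 64) = -32*65 = -2080)
-a = -1*(-2080) = 2080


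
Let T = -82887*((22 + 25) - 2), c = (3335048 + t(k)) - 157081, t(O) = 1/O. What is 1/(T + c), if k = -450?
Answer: -450/248376601 ≈ -1.8118e-6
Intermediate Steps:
c = 1430085149/450 (c = (3335048 + 1/(-450)) - 157081 = (3335048 - 1/450) - 157081 = 1500771599/450 - 157081 = 1430085149/450 ≈ 3.1780e+6)
T = -3729915 (T = -82887*(47 - 2) = -82887*45 = -3729915)
1/(T + c) = 1/(-3729915 + 1430085149/450) = 1/(-248376601/450) = -450/248376601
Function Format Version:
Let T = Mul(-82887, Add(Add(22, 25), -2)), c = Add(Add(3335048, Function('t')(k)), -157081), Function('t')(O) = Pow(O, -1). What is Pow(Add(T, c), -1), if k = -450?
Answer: Rational(-450, 248376601) ≈ -1.8118e-6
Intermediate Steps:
c = Rational(1430085149, 450) (c = Add(Add(3335048, Pow(-450, -1)), -157081) = Add(Add(3335048, Rational(-1, 450)), -157081) = Add(Rational(1500771599, 450), -157081) = Rational(1430085149, 450) ≈ 3.1780e+6)
T = -3729915 (T = Mul(-82887, Add(47, -2)) = Mul(-82887, 45) = -3729915)
Pow(Add(T, c), -1) = Pow(Add(-3729915, Rational(1430085149, 450)), -1) = Pow(Rational(-248376601, 450), -1) = Rational(-450, 248376601)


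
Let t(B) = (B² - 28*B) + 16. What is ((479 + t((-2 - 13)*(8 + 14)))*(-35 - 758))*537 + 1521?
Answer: -50519645514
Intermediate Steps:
t(B) = 16 + B² - 28*B
((479 + t((-2 - 13)*(8 + 14)))*(-35 - 758))*537 + 1521 = ((479 + (16 + ((-2 - 13)*(8 + 14))² - 28*(-2 - 13)*(8 + 14)))*(-35 - 758))*537 + 1521 = ((479 + (16 + (-15*22)² - (-420)*22))*(-793))*537 + 1521 = ((479 + (16 + (-330)² - 28*(-330)))*(-793))*537 + 1521 = ((479 + (16 + 108900 + 9240))*(-793))*537 + 1521 = ((479 + 118156)*(-793))*537 + 1521 = (118635*(-793))*537 + 1521 = -94077555*537 + 1521 = -50519647035 + 1521 = -50519645514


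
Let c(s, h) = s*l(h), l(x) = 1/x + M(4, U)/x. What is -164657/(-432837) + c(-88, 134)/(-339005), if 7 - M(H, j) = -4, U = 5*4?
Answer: 162614701697/427442251365 ≈ 0.38044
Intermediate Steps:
U = 20
M(H, j) = 11 (M(H, j) = 7 - 1*(-4) = 7 + 4 = 11)
l(x) = 12/x (l(x) = 1/x + 11/x = 12/x)
c(s, h) = 12*s/h (c(s, h) = s*(12/h) = 12*s/h)
-164657/(-432837) + c(-88, 134)/(-339005) = -164657/(-432837) + (12*(-88)/134)/(-339005) = -164657*(-1/432837) + (12*(-88)*(1/134))*(-1/339005) = 7159/18819 - 528/67*(-1/339005) = 7159/18819 + 528/22713335 = 162614701697/427442251365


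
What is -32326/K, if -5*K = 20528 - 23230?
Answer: -11545/193 ≈ -59.819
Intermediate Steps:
K = 2702/5 (K = -(20528 - 23230)/5 = -⅕*(-2702) = 2702/5 ≈ 540.40)
-32326/K = -32326/2702/5 = -32326*5/2702 = -11545/193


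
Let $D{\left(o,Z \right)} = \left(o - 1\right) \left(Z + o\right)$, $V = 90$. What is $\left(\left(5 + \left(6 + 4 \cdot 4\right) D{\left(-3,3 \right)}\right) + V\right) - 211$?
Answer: $-116$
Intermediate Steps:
$D{\left(o,Z \right)} = \left(-1 + o\right) \left(Z + o\right)$
$\left(\left(5 + \left(6 + 4 \cdot 4\right) D{\left(-3,3 \right)}\right) + V\right) - 211 = \left(\left(5 + \left(6 + 4 \cdot 4\right) \left(\left(-3\right)^{2} - 3 - -3 + 3 \left(-3\right)\right)\right) + 90\right) - 211 = \left(\left(5 + \left(6 + 16\right) \left(9 - 3 + 3 - 9\right)\right) + 90\right) - 211 = \left(\left(5 + 22 \cdot 0\right) + 90\right) - 211 = \left(\left(5 + 0\right) + 90\right) - 211 = \left(5 + 90\right) - 211 = 95 - 211 = -116$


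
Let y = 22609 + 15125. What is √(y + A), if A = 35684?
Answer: √73418 ≈ 270.96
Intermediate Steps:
y = 37734
√(y + A) = √(37734 + 35684) = √73418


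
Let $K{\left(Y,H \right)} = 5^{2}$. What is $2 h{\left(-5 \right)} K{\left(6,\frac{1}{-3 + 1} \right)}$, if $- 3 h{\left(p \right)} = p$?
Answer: $\frac{250}{3} \approx 83.333$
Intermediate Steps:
$K{\left(Y,H \right)} = 25$
$h{\left(p \right)} = - \frac{p}{3}$
$2 h{\left(-5 \right)} K{\left(6,\frac{1}{-3 + 1} \right)} = 2 \left(\left(- \frac{1}{3}\right) \left(-5\right)\right) 25 = 2 \cdot \frac{5}{3} \cdot 25 = \frac{10}{3} \cdot 25 = \frac{250}{3}$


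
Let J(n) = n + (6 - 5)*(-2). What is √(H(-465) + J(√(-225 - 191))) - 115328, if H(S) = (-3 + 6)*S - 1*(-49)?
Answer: -115328 + 2*√(-337 + I*√26) ≈ -1.1533e+5 + 36.716*I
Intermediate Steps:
H(S) = 49 + 3*S (H(S) = 3*S + 49 = 49 + 3*S)
J(n) = -2 + n (J(n) = n + 1*(-2) = n - 2 = -2 + n)
√(H(-465) + J(√(-225 - 191))) - 115328 = √((49 + 3*(-465)) + (-2 + √(-225 - 191))) - 115328 = √((49 - 1395) + (-2 + √(-416))) - 115328 = √(-1346 + (-2 + 4*I*√26)) - 115328 = √(-1348 + 4*I*√26) - 115328 = -115328 + √(-1348 + 4*I*√26)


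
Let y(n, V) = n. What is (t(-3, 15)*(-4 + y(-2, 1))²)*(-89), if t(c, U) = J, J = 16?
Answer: -51264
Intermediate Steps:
t(c, U) = 16
(t(-3, 15)*(-4 + y(-2, 1))²)*(-89) = (16*(-4 - 2)²)*(-89) = (16*(-6)²)*(-89) = (16*36)*(-89) = 576*(-89) = -51264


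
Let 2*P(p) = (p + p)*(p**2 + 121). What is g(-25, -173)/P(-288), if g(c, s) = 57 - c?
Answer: -41/11961360 ≈ -3.4277e-6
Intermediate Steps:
P(p) = p*(121 + p**2) (P(p) = ((p + p)*(p**2 + 121))/2 = ((2*p)*(121 + p**2))/2 = (2*p*(121 + p**2))/2 = p*(121 + p**2))
g(-25, -173)/P(-288) = (57 - 1*(-25))/((-288*(121 + (-288)**2))) = (57 + 25)/((-288*(121 + 82944))) = 82/((-288*83065)) = 82/(-23922720) = 82*(-1/23922720) = -41/11961360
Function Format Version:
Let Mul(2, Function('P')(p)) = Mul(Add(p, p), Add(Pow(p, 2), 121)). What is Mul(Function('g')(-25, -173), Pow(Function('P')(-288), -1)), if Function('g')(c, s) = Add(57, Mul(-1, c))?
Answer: Rational(-41, 11961360) ≈ -3.4277e-6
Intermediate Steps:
Function('P')(p) = Mul(p, Add(121, Pow(p, 2))) (Function('P')(p) = Mul(Rational(1, 2), Mul(Add(p, p), Add(Pow(p, 2), 121))) = Mul(Rational(1, 2), Mul(Mul(2, p), Add(121, Pow(p, 2)))) = Mul(Rational(1, 2), Mul(2, p, Add(121, Pow(p, 2)))) = Mul(p, Add(121, Pow(p, 2))))
Mul(Function('g')(-25, -173), Pow(Function('P')(-288), -1)) = Mul(Add(57, Mul(-1, -25)), Pow(Mul(-288, Add(121, Pow(-288, 2))), -1)) = Mul(Add(57, 25), Pow(Mul(-288, Add(121, 82944)), -1)) = Mul(82, Pow(Mul(-288, 83065), -1)) = Mul(82, Pow(-23922720, -1)) = Mul(82, Rational(-1, 23922720)) = Rational(-41, 11961360)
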